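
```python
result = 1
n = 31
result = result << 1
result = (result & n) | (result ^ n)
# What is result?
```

Trace (tracking result):
result = 1  # -> result = 1
n = 31  # -> n = 31
result = result << 1  # -> result = 2
result = result & n | result ^ n  # -> result = 31

Answer: 31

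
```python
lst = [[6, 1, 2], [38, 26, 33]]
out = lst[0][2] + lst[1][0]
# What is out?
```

Answer: 40

Derivation:
Trace (tracking out):
lst = [[6, 1, 2], [38, 26, 33]]  # -> lst = [[6, 1, 2], [38, 26, 33]]
out = lst[0][2] + lst[1][0]  # -> out = 40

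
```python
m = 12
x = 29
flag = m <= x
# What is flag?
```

Answer: True

Derivation:
Trace (tracking flag):
m = 12  # -> m = 12
x = 29  # -> x = 29
flag = m <= x  # -> flag = True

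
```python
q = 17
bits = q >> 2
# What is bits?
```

Answer: 4

Derivation:
Trace (tracking bits):
q = 17  # -> q = 17
bits = q >> 2  # -> bits = 4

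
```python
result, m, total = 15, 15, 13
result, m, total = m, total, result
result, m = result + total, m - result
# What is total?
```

Answer: 15

Derivation:
Trace (tracking total):
result, m, total = (15, 15, 13)  # -> result = 15, m = 15, total = 13
result, m, total = (m, total, result)  # -> result = 15, m = 13, total = 15
result, m = (result + total, m - result)  # -> result = 30, m = -2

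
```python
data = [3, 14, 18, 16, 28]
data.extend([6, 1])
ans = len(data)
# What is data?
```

Trace (tracking data):
data = [3, 14, 18, 16, 28]  # -> data = [3, 14, 18, 16, 28]
data.extend([6, 1])  # -> data = [3, 14, 18, 16, 28, 6, 1]
ans = len(data)  # -> ans = 7

Answer: [3, 14, 18, 16, 28, 6, 1]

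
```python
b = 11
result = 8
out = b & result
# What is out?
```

Answer: 8

Derivation:
Trace (tracking out):
b = 11  # -> b = 11
result = 8  # -> result = 8
out = b & result  # -> out = 8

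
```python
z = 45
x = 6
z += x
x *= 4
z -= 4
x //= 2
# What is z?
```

Answer: 47

Derivation:
Trace (tracking z):
z = 45  # -> z = 45
x = 6  # -> x = 6
z += x  # -> z = 51
x *= 4  # -> x = 24
z -= 4  # -> z = 47
x //= 2  # -> x = 12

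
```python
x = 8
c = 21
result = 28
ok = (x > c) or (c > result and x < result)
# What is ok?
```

Trace (tracking ok):
x = 8  # -> x = 8
c = 21  # -> c = 21
result = 28  # -> result = 28
ok = x > c or (c > result and x < result)  # -> ok = False

Answer: False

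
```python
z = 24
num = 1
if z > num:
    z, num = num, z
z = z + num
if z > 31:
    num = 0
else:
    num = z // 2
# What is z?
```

Trace (tracking z):
z = 24  # -> z = 24
num = 1  # -> num = 1
if z > num:  # condition is True
    z, num = (num, z)  # -> z = 1, num = 24
z = z + num  # -> z = 25
if z > 31:  # condition is False
else:
    num = z // 2  # -> num = 12

Answer: 25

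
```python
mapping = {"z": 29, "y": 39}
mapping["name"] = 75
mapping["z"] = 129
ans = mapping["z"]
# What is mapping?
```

Trace (tracking mapping):
mapping = {'z': 29, 'y': 39}  # -> mapping = {'z': 29, 'y': 39}
mapping['name'] = 75  # -> mapping = {'z': 29, 'y': 39, 'name': 75}
mapping['z'] = 129  # -> mapping = {'z': 129, 'y': 39, 'name': 75}
ans = mapping['z']  # -> ans = 129

Answer: {'z': 129, 'y': 39, 'name': 75}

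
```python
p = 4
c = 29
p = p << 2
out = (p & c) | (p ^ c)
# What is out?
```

Answer: 29

Derivation:
Trace (tracking out):
p = 4  # -> p = 4
c = 29  # -> c = 29
p = p << 2  # -> p = 16
out = p & c | p ^ c  # -> out = 29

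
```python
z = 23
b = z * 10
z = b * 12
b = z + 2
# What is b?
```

Answer: 2762

Derivation:
Trace (tracking b):
z = 23  # -> z = 23
b = z * 10  # -> b = 230
z = b * 12  # -> z = 2760
b = z + 2  # -> b = 2762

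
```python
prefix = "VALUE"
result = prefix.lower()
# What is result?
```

Trace (tracking result):
prefix = 'VALUE'  # -> prefix = 'VALUE'
result = prefix.lower()  # -> result = 'value'

Answer: 'value'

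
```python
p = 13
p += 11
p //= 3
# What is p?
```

Trace (tracking p):
p = 13  # -> p = 13
p += 11  # -> p = 24
p //= 3  # -> p = 8

Answer: 8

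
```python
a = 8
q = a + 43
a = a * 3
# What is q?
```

Answer: 51

Derivation:
Trace (tracking q):
a = 8  # -> a = 8
q = a + 43  # -> q = 51
a = a * 3  # -> a = 24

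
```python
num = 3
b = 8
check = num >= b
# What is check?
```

Answer: False

Derivation:
Trace (tracking check):
num = 3  # -> num = 3
b = 8  # -> b = 8
check = num >= b  # -> check = False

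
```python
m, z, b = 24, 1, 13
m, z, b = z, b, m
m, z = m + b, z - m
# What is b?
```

Answer: 24

Derivation:
Trace (tracking b):
m, z, b = (24, 1, 13)  # -> m = 24, z = 1, b = 13
m, z, b = (z, b, m)  # -> m = 1, z = 13, b = 24
m, z = (m + b, z - m)  # -> m = 25, z = 12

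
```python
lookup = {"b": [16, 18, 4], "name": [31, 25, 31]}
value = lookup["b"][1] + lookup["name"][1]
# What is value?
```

Trace (tracking value):
lookup = {'b': [16, 18, 4], 'name': [31, 25, 31]}  # -> lookup = {'b': [16, 18, 4], 'name': [31, 25, 31]}
value = lookup['b'][1] + lookup['name'][1]  # -> value = 43

Answer: 43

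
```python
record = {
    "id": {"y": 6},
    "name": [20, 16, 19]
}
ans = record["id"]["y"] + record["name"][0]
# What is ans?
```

Trace (tracking ans):
record = {'id': {'y': 6}, 'name': [20, 16, 19]}  # -> record = {'id': {'y': 6}, 'name': [20, 16, 19]}
ans = record['id']['y'] + record['name'][0]  # -> ans = 26

Answer: 26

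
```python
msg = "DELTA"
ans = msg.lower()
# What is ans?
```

Answer: 'delta'

Derivation:
Trace (tracking ans):
msg = 'DELTA'  # -> msg = 'DELTA'
ans = msg.lower()  # -> ans = 'delta'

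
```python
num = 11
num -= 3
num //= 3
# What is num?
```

Trace (tracking num):
num = 11  # -> num = 11
num -= 3  # -> num = 8
num //= 3  # -> num = 2

Answer: 2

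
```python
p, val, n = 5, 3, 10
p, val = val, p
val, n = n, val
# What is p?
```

Answer: 3

Derivation:
Trace (tracking p):
p, val, n = (5, 3, 10)  # -> p = 5, val = 3, n = 10
p, val = (val, p)  # -> p = 3, val = 5
val, n = (n, val)  # -> val = 10, n = 5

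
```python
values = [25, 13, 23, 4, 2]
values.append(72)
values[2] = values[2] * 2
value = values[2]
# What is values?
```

Trace (tracking values):
values = [25, 13, 23, 4, 2]  # -> values = [25, 13, 23, 4, 2]
values.append(72)  # -> values = [25, 13, 23, 4, 2, 72]
values[2] = values[2] * 2  # -> values = [25, 13, 46, 4, 2, 72]
value = values[2]  # -> value = 46

Answer: [25, 13, 46, 4, 2, 72]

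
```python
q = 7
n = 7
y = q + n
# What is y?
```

Trace (tracking y):
q = 7  # -> q = 7
n = 7  # -> n = 7
y = q + n  # -> y = 14

Answer: 14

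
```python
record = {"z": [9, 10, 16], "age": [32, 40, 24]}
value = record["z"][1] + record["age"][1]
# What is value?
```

Answer: 50

Derivation:
Trace (tracking value):
record = {'z': [9, 10, 16], 'age': [32, 40, 24]}  # -> record = {'z': [9, 10, 16], 'age': [32, 40, 24]}
value = record['z'][1] + record['age'][1]  # -> value = 50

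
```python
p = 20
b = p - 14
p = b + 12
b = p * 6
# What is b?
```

Answer: 108

Derivation:
Trace (tracking b):
p = 20  # -> p = 20
b = p - 14  # -> b = 6
p = b + 12  # -> p = 18
b = p * 6  # -> b = 108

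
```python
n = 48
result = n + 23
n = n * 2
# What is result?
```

Answer: 71

Derivation:
Trace (tracking result):
n = 48  # -> n = 48
result = n + 23  # -> result = 71
n = n * 2  # -> n = 96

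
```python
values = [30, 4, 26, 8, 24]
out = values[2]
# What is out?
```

Trace (tracking out):
values = [30, 4, 26, 8, 24]  # -> values = [30, 4, 26, 8, 24]
out = values[2]  # -> out = 26

Answer: 26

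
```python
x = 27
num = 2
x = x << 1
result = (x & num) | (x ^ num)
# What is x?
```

Trace (tracking x):
x = 27  # -> x = 27
num = 2  # -> num = 2
x = x << 1  # -> x = 54
result = x & num | x ^ num  # -> result = 54

Answer: 54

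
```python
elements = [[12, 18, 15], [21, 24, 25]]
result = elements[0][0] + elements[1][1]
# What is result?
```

Answer: 36

Derivation:
Trace (tracking result):
elements = [[12, 18, 15], [21, 24, 25]]  # -> elements = [[12, 18, 15], [21, 24, 25]]
result = elements[0][0] + elements[1][1]  # -> result = 36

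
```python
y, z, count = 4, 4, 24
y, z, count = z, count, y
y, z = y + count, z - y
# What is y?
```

Trace (tracking y):
y, z, count = (4, 4, 24)  # -> y = 4, z = 4, count = 24
y, z, count = (z, count, y)  # -> y = 4, z = 24, count = 4
y, z = (y + count, z - y)  # -> y = 8, z = 20

Answer: 8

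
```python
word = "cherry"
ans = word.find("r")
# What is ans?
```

Answer: 3

Derivation:
Trace (tracking ans):
word = 'cherry'  # -> word = 'cherry'
ans = word.find('r')  # -> ans = 3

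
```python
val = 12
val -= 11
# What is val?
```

Answer: 1

Derivation:
Trace (tracking val):
val = 12  # -> val = 12
val -= 11  # -> val = 1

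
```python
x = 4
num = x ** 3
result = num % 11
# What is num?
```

Answer: 64

Derivation:
Trace (tracking num):
x = 4  # -> x = 4
num = x ** 3  # -> num = 64
result = num % 11  # -> result = 9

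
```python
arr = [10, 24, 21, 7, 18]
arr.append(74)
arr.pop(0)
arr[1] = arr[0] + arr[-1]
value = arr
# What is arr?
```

Answer: [24, 98, 7, 18, 74]

Derivation:
Trace (tracking arr):
arr = [10, 24, 21, 7, 18]  # -> arr = [10, 24, 21, 7, 18]
arr.append(74)  # -> arr = [10, 24, 21, 7, 18, 74]
arr.pop(0)  # -> arr = [24, 21, 7, 18, 74]
arr[1] = arr[0] + arr[-1]  # -> arr = [24, 98, 7, 18, 74]
value = arr  # -> value = [24, 98, 7, 18, 74]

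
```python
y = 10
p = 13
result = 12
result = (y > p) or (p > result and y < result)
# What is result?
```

Answer: True

Derivation:
Trace (tracking result):
y = 10  # -> y = 10
p = 13  # -> p = 13
result = 12  # -> result = 12
result = y > p or (p > result and y < result)  # -> result = True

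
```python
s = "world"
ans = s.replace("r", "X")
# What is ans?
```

Answer: 'woXld'

Derivation:
Trace (tracking ans):
s = 'world'  # -> s = 'world'
ans = s.replace('r', 'X')  # -> ans = 'woXld'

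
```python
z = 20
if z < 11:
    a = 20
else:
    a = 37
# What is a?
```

Trace (tracking a):
z = 20  # -> z = 20
if z < 11:  # condition is False
else:
    a = 37  # -> a = 37

Answer: 37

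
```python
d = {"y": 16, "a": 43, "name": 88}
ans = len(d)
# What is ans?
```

Trace (tracking ans):
d = {'y': 16, 'a': 43, 'name': 88}  # -> d = {'y': 16, 'a': 43, 'name': 88}
ans = len(d)  # -> ans = 3

Answer: 3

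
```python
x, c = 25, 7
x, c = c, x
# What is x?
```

Answer: 7

Derivation:
Trace (tracking x):
x, c = (25, 7)  # -> x = 25, c = 7
x, c = (c, x)  # -> x = 7, c = 25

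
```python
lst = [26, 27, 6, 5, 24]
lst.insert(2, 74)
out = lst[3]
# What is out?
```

Trace (tracking out):
lst = [26, 27, 6, 5, 24]  # -> lst = [26, 27, 6, 5, 24]
lst.insert(2, 74)  # -> lst = [26, 27, 74, 6, 5, 24]
out = lst[3]  # -> out = 6

Answer: 6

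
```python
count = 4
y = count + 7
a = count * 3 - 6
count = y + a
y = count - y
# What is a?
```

Answer: 6

Derivation:
Trace (tracking a):
count = 4  # -> count = 4
y = count + 7  # -> y = 11
a = count * 3 - 6  # -> a = 6
count = y + a  # -> count = 17
y = count - y  # -> y = 6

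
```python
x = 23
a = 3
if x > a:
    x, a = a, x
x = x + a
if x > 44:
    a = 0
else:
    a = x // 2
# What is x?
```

Answer: 26

Derivation:
Trace (tracking x):
x = 23  # -> x = 23
a = 3  # -> a = 3
if x > a:  # condition is True
    x, a = (a, x)  # -> x = 3, a = 23
x = x + a  # -> x = 26
if x > 44:  # condition is False
else:
    a = x // 2  # -> a = 13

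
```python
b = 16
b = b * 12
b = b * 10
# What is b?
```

Answer: 1920

Derivation:
Trace (tracking b):
b = 16  # -> b = 16
b = b * 12  # -> b = 192
b = b * 10  # -> b = 1920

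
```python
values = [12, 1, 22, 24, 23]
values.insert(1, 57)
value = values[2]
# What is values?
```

Trace (tracking values):
values = [12, 1, 22, 24, 23]  # -> values = [12, 1, 22, 24, 23]
values.insert(1, 57)  # -> values = [12, 57, 1, 22, 24, 23]
value = values[2]  # -> value = 1

Answer: [12, 57, 1, 22, 24, 23]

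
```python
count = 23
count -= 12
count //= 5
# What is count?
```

Trace (tracking count):
count = 23  # -> count = 23
count -= 12  # -> count = 11
count //= 5  # -> count = 2

Answer: 2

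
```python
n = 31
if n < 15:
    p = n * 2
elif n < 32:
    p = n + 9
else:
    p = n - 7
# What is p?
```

Answer: 40

Derivation:
Trace (tracking p):
n = 31  # -> n = 31
if n < 15:  # condition is False
elif n < 32:  # condition is True
    p = n + 9  # -> p = 40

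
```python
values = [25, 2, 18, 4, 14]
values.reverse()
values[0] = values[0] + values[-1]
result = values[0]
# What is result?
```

Answer: 39

Derivation:
Trace (tracking result):
values = [25, 2, 18, 4, 14]  # -> values = [25, 2, 18, 4, 14]
values.reverse()  # -> values = [14, 4, 18, 2, 25]
values[0] = values[0] + values[-1]  # -> values = [39, 4, 18, 2, 25]
result = values[0]  # -> result = 39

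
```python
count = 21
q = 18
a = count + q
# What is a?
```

Answer: 39

Derivation:
Trace (tracking a):
count = 21  # -> count = 21
q = 18  # -> q = 18
a = count + q  # -> a = 39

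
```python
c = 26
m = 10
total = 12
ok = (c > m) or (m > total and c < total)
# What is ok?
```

Trace (tracking ok):
c = 26  # -> c = 26
m = 10  # -> m = 10
total = 12  # -> total = 12
ok = c > m or (m > total and c < total)  # -> ok = True

Answer: True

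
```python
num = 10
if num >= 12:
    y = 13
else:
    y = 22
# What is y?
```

Trace (tracking y):
num = 10  # -> num = 10
if num >= 12:  # condition is False
else:
    y = 22  # -> y = 22

Answer: 22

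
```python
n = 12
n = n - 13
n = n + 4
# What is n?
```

Trace (tracking n):
n = 12  # -> n = 12
n = n - 13  # -> n = -1
n = n + 4  # -> n = 3

Answer: 3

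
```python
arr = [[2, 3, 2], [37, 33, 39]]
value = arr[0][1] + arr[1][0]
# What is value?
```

Answer: 40

Derivation:
Trace (tracking value):
arr = [[2, 3, 2], [37, 33, 39]]  # -> arr = [[2, 3, 2], [37, 33, 39]]
value = arr[0][1] + arr[1][0]  # -> value = 40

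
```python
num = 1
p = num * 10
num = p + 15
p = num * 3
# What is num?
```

Answer: 25

Derivation:
Trace (tracking num):
num = 1  # -> num = 1
p = num * 10  # -> p = 10
num = p + 15  # -> num = 25
p = num * 3  # -> p = 75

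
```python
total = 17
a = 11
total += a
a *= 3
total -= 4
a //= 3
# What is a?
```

Answer: 11

Derivation:
Trace (tracking a):
total = 17  # -> total = 17
a = 11  # -> a = 11
total += a  # -> total = 28
a *= 3  # -> a = 33
total -= 4  # -> total = 24
a //= 3  # -> a = 11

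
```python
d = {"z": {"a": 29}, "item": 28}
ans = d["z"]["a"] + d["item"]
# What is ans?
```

Trace (tracking ans):
d = {'z': {'a': 29}, 'item': 28}  # -> d = {'z': {'a': 29}, 'item': 28}
ans = d['z']['a'] + d['item']  # -> ans = 57

Answer: 57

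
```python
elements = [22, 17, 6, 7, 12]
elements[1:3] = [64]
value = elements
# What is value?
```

Answer: [22, 64, 7, 12]

Derivation:
Trace (tracking value):
elements = [22, 17, 6, 7, 12]  # -> elements = [22, 17, 6, 7, 12]
elements[1:3] = [64]  # -> elements = [22, 64, 7, 12]
value = elements  # -> value = [22, 64, 7, 12]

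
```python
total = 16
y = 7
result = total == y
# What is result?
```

Answer: False

Derivation:
Trace (tracking result):
total = 16  # -> total = 16
y = 7  # -> y = 7
result = total == y  # -> result = False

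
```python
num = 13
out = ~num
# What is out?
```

Answer: -14

Derivation:
Trace (tracking out):
num = 13  # -> num = 13
out = ~num  # -> out = -14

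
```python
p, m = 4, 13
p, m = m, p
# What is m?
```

Answer: 4

Derivation:
Trace (tracking m):
p, m = (4, 13)  # -> p = 4, m = 13
p, m = (m, p)  # -> p = 13, m = 4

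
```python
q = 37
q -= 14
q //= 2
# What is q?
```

Answer: 11

Derivation:
Trace (tracking q):
q = 37  # -> q = 37
q -= 14  # -> q = 23
q //= 2  # -> q = 11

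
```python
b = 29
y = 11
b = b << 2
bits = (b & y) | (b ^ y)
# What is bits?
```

Answer: 127

Derivation:
Trace (tracking bits):
b = 29  # -> b = 29
y = 11  # -> y = 11
b = b << 2  # -> b = 116
bits = b & y | b ^ y  # -> bits = 127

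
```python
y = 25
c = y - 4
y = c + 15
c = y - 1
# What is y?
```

Trace (tracking y):
y = 25  # -> y = 25
c = y - 4  # -> c = 21
y = c + 15  # -> y = 36
c = y - 1  # -> c = 35

Answer: 36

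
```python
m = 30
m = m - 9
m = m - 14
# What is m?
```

Answer: 7

Derivation:
Trace (tracking m):
m = 30  # -> m = 30
m = m - 9  # -> m = 21
m = m - 14  # -> m = 7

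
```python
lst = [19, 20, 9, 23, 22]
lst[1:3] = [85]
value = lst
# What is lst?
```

Trace (tracking lst):
lst = [19, 20, 9, 23, 22]  # -> lst = [19, 20, 9, 23, 22]
lst[1:3] = [85]  # -> lst = [19, 85, 23, 22]
value = lst  # -> value = [19, 85, 23, 22]

Answer: [19, 85, 23, 22]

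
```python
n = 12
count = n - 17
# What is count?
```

Answer: -5

Derivation:
Trace (tracking count):
n = 12  # -> n = 12
count = n - 17  # -> count = -5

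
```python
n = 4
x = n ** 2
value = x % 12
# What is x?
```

Answer: 16

Derivation:
Trace (tracking x):
n = 4  # -> n = 4
x = n ** 2  # -> x = 16
value = x % 12  # -> value = 4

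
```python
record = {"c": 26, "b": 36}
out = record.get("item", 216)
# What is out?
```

Trace (tracking out):
record = {'c': 26, 'b': 36}  # -> record = {'c': 26, 'b': 36}
out = record.get('item', 216)  # -> out = 216

Answer: 216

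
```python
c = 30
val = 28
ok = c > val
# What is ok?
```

Answer: True

Derivation:
Trace (tracking ok):
c = 30  # -> c = 30
val = 28  # -> val = 28
ok = c > val  # -> ok = True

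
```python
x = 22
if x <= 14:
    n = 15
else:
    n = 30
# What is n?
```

Answer: 30

Derivation:
Trace (tracking n):
x = 22  # -> x = 22
if x <= 14:  # condition is False
else:
    n = 30  # -> n = 30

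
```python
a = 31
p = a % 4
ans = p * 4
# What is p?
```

Answer: 3

Derivation:
Trace (tracking p):
a = 31  # -> a = 31
p = a % 4  # -> p = 3
ans = p * 4  # -> ans = 12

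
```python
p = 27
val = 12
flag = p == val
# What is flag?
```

Trace (tracking flag):
p = 27  # -> p = 27
val = 12  # -> val = 12
flag = p == val  # -> flag = False

Answer: False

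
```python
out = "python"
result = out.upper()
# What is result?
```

Answer: 'PYTHON'

Derivation:
Trace (tracking result):
out = 'python'  # -> out = 'python'
result = out.upper()  # -> result = 'PYTHON'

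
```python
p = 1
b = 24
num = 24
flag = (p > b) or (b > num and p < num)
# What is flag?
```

Trace (tracking flag):
p = 1  # -> p = 1
b = 24  # -> b = 24
num = 24  # -> num = 24
flag = p > b or (b > num and p < num)  # -> flag = False

Answer: False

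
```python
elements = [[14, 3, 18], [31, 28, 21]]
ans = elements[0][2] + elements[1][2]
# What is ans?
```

Trace (tracking ans):
elements = [[14, 3, 18], [31, 28, 21]]  # -> elements = [[14, 3, 18], [31, 28, 21]]
ans = elements[0][2] + elements[1][2]  # -> ans = 39

Answer: 39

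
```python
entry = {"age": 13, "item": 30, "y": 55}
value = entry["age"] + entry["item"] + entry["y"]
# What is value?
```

Trace (tracking value):
entry = {'age': 13, 'item': 30, 'y': 55}  # -> entry = {'age': 13, 'item': 30, 'y': 55}
value = entry['age'] + entry['item'] + entry['y']  # -> value = 98

Answer: 98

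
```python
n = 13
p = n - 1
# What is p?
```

Answer: 12

Derivation:
Trace (tracking p):
n = 13  # -> n = 13
p = n - 1  # -> p = 12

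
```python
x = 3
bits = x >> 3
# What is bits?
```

Answer: 0

Derivation:
Trace (tracking bits):
x = 3  # -> x = 3
bits = x >> 3  # -> bits = 0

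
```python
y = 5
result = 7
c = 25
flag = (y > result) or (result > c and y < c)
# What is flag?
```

Trace (tracking flag):
y = 5  # -> y = 5
result = 7  # -> result = 7
c = 25  # -> c = 25
flag = y > result or (result > c and y < c)  # -> flag = False

Answer: False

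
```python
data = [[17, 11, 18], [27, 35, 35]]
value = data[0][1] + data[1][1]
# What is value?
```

Trace (tracking value):
data = [[17, 11, 18], [27, 35, 35]]  # -> data = [[17, 11, 18], [27, 35, 35]]
value = data[0][1] + data[1][1]  # -> value = 46

Answer: 46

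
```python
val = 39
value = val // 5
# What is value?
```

Trace (tracking value):
val = 39  # -> val = 39
value = val // 5  # -> value = 7

Answer: 7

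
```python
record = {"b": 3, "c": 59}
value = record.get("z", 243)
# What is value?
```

Answer: 243

Derivation:
Trace (tracking value):
record = {'b': 3, 'c': 59}  # -> record = {'b': 3, 'c': 59}
value = record.get('z', 243)  # -> value = 243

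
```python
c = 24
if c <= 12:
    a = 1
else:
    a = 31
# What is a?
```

Answer: 31

Derivation:
Trace (tracking a):
c = 24  # -> c = 24
if c <= 12:  # condition is False
else:
    a = 31  # -> a = 31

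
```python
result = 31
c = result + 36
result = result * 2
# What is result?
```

Trace (tracking result):
result = 31  # -> result = 31
c = result + 36  # -> c = 67
result = result * 2  # -> result = 62

Answer: 62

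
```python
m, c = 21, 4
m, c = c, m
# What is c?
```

Trace (tracking c):
m, c = (21, 4)  # -> m = 21, c = 4
m, c = (c, m)  # -> m = 4, c = 21

Answer: 21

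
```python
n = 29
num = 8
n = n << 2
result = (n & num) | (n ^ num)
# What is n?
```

Trace (tracking n):
n = 29  # -> n = 29
num = 8  # -> num = 8
n = n << 2  # -> n = 116
result = n & num | n ^ num  # -> result = 124

Answer: 116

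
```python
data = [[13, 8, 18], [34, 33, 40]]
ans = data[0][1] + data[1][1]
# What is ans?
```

Answer: 41

Derivation:
Trace (tracking ans):
data = [[13, 8, 18], [34, 33, 40]]  # -> data = [[13, 8, 18], [34, 33, 40]]
ans = data[0][1] + data[1][1]  # -> ans = 41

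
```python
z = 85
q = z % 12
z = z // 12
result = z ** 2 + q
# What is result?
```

Trace (tracking result):
z = 85  # -> z = 85
q = z % 12  # -> q = 1
z = z // 12  # -> z = 7
result = z ** 2 + q  # -> result = 50

Answer: 50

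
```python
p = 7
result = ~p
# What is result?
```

Trace (tracking result):
p = 7  # -> p = 7
result = ~p  # -> result = -8

Answer: -8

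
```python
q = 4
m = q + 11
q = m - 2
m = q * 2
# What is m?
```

Answer: 26

Derivation:
Trace (tracking m):
q = 4  # -> q = 4
m = q + 11  # -> m = 15
q = m - 2  # -> q = 13
m = q * 2  # -> m = 26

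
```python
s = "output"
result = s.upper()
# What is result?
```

Answer: 'OUTPUT'

Derivation:
Trace (tracking result):
s = 'output'  # -> s = 'output'
result = s.upper()  # -> result = 'OUTPUT'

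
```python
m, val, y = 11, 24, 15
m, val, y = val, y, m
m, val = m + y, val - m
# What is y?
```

Trace (tracking y):
m, val, y = (11, 24, 15)  # -> m = 11, val = 24, y = 15
m, val, y = (val, y, m)  # -> m = 24, val = 15, y = 11
m, val = (m + y, val - m)  # -> m = 35, val = -9

Answer: 11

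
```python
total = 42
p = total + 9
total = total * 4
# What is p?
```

Trace (tracking p):
total = 42  # -> total = 42
p = total + 9  # -> p = 51
total = total * 4  # -> total = 168

Answer: 51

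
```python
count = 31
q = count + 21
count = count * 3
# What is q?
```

Answer: 52

Derivation:
Trace (tracking q):
count = 31  # -> count = 31
q = count + 21  # -> q = 52
count = count * 3  # -> count = 93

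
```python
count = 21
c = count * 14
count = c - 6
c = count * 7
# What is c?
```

Answer: 2016

Derivation:
Trace (tracking c):
count = 21  # -> count = 21
c = count * 14  # -> c = 294
count = c - 6  # -> count = 288
c = count * 7  # -> c = 2016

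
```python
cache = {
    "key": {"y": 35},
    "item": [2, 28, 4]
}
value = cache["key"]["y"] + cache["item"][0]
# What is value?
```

Answer: 37

Derivation:
Trace (tracking value):
cache = {'key': {'y': 35}, 'item': [2, 28, 4]}  # -> cache = {'key': {'y': 35}, 'item': [2, 28, 4]}
value = cache['key']['y'] + cache['item'][0]  # -> value = 37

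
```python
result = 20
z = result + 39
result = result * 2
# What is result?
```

Answer: 40

Derivation:
Trace (tracking result):
result = 20  # -> result = 20
z = result + 39  # -> z = 59
result = result * 2  # -> result = 40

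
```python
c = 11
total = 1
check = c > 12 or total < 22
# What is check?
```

Answer: True

Derivation:
Trace (tracking check):
c = 11  # -> c = 11
total = 1  # -> total = 1
check = c > 12 or total < 22  # -> check = True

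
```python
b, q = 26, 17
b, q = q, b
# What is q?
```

Trace (tracking q):
b, q = (26, 17)  # -> b = 26, q = 17
b, q = (q, b)  # -> b = 17, q = 26

Answer: 26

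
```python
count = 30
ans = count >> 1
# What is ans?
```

Answer: 15

Derivation:
Trace (tracking ans):
count = 30  # -> count = 30
ans = count >> 1  # -> ans = 15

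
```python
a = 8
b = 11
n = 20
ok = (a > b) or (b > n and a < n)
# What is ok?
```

Answer: False

Derivation:
Trace (tracking ok):
a = 8  # -> a = 8
b = 11  # -> b = 11
n = 20  # -> n = 20
ok = a > b or (b > n and a < n)  # -> ok = False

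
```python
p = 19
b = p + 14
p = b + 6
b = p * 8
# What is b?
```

Answer: 312

Derivation:
Trace (tracking b):
p = 19  # -> p = 19
b = p + 14  # -> b = 33
p = b + 6  # -> p = 39
b = p * 8  # -> b = 312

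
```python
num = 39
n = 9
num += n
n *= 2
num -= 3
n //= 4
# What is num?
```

Answer: 45

Derivation:
Trace (tracking num):
num = 39  # -> num = 39
n = 9  # -> n = 9
num += n  # -> num = 48
n *= 2  # -> n = 18
num -= 3  # -> num = 45
n //= 4  # -> n = 4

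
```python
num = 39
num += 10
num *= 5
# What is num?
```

Trace (tracking num):
num = 39  # -> num = 39
num += 10  # -> num = 49
num *= 5  # -> num = 245

Answer: 245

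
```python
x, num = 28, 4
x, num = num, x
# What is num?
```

Answer: 28

Derivation:
Trace (tracking num):
x, num = (28, 4)  # -> x = 28, num = 4
x, num = (num, x)  # -> x = 4, num = 28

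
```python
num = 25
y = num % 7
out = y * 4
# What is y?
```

Answer: 4

Derivation:
Trace (tracking y):
num = 25  # -> num = 25
y = num % 7  # -> y = 4
out = y * 4  # -> out = 16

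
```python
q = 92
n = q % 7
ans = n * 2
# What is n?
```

Answer: 1

Derivation:
Trace (tracking n):
q = 92  # -> q = 92
n = q % 7  # -> n = 1
ans = n * 2  # -> ans = 2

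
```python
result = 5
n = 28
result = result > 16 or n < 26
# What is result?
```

Answer: False

Derivation:
Trace (tracking result):
result = 5  # -> result = 5
n = 28  # -> n = 28
result = result > 16 or n < 26  # -> result = False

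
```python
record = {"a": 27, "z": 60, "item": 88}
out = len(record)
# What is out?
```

Trace (tracking out):
record = {'a': 27, 'z': 60, 'item': 88}  # -> record = {'a': 27, 'z': 60, 'item': 88}
out = len(record)  # -> out = 3

Answer: 3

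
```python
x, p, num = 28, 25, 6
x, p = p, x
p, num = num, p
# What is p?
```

Trace (tracking p):
x, p, num = (28, 25, 6)  # -> x = 28, p = 25, num = 6
x, p = (p, x)  # -> x = 25, p = 28
p, num = (num, p)  # -> p = 6, num = 28

Answer: 6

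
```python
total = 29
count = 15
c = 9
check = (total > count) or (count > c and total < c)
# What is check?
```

Trace (tracking check):
total = 29  # -> total = 29
count = 15  # -> count = 15
c = 9  # -> c = 9
check = total > count or (count > c and total < c)  # -> check = True

Answer: True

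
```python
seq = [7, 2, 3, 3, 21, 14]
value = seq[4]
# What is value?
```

Answer: 21

Derivation:
Trace (tracking value):
seq = [7, 2, 3, 3, 21, 14]  # -> seq = [7, 2, 3, 3, 21, 14]
value = seq[4]  # -> value = 21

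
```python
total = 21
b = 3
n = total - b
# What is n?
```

Answer: 18

Derivation:
Trace (tracking n):
total = 21  # -> total = 21
b = 3  # -> b = 3
n = total - b  # -> n = 18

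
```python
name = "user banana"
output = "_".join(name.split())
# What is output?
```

Trace (tracking output):
name = 'user banana'  # -> name = 'user banana'
output = '_'.join(name.split())  # -> output = 'user_banana'

Answer: 'user_banana'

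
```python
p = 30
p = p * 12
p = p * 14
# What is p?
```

Answer: 5040

Derivation:
Trace (tracking p):
p = 30  # -> p = 30
p = p * 12  # -> p = 360
p = p * 14  # -> p = 5040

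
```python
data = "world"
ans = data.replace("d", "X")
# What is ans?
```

Trace (tracking ans):
data = 'world'  # -> data = 'world'
ans = data.replace('d', 'X')  # -> ans = 'worlX'

Answer: 'worlX'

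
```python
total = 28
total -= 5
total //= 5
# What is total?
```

Trace (tracking total):
total = 28  # -> total = 28
total -= 5  # -> total = 23
total //= 5  # -> total = 4

Answer: 4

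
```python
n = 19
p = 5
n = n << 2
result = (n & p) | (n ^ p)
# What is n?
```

Trace (tracking n):
n = 19  # -> n = 19
p = 5  # -> p = 5
n = n << 2  # -> n = 76
result = n & p | n ^ p  # -> result = 77

Answer: 76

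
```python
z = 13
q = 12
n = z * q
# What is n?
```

Trace (tracking n):
z = 13  # -> z = 13
q = 12  # -> q = 12
n = z * q  # -> n = 156

Answer: 156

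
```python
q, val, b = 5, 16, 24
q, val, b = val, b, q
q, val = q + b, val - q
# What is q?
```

Answer: 21

Derivation:
Trace (tracking q):
q, val, b = (5, 16, 24)  # -> q = 5, val = 16, b = 24
q, val, b = (val, b, q)  # -> q = 16, val = 24, b = 5
q, val = (q + b, val - q)  # -> q = 21, val = 8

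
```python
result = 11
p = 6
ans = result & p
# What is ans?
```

Trace (tracking ans):
result = 11  # -> result = 11
p = 6  # -> p = 6
ans = result & p  # -> ans = 2

Answer: 2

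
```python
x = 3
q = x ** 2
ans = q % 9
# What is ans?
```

Trace (tracking ans):
x = 3  # -> x = 3
q = x ** 2  # -> q = 9
ans = q % 9  # -> ans = 0

Answer: 0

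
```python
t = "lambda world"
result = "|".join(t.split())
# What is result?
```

Trace (tracking result):
t = 'lambda world'  # -> t = 'lambda world'
result = '|'.join(t.split())  # -> result = 'lambda|world'

Answer: 'lambda|world'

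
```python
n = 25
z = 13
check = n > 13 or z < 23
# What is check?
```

Trace (tracking check):
n = 25  # -> n = 25
z = 13  # -> z = 13
check = n > 13 or z < 23  # -> check = True

Answer: True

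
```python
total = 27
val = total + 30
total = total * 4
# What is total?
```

Trace (tracking total):
total = 27  # -> total = 27
val = total + 30  # -> val = 57
total = total * 4  # -> total = 108

Answer: 108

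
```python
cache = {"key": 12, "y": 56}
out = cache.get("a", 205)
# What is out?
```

Trace (tracking out):
cache = {'key': 12, 'y': 56}  # -> cache = {'key': 12, 'y': 56}
out = cache.get('a', 205)  # -> out = 205

Answer: 205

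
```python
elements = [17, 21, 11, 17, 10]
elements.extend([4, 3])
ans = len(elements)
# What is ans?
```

Trace (tracking ans):
elements = [17, 21, 11, 17, 10]  # -> elements = [17, 21, 11, 17, 10]
elements.extend([4, 3])  # -> elements = [17, 21, 11, 17, 10, 4, 3]
ans = len(elements)  # -> ans = 7

Answer: 7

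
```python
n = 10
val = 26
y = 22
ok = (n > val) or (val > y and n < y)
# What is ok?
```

Trace (tracking ok):
n = 10  # -> n = 10
val = 26  # -> val = 26
y = 22  # -> y = 22
ok = n > val or (val > y and n < y)  # -> ok = True

Answer: True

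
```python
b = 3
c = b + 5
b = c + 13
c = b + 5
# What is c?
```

Answer: 26

Derivation:
Trace (tracking c):
b = 3  # -> b = 3
c = b + 5  # -> c = 8
b = c + 13  # -> b = 21
c = b + 5  # -> c = 26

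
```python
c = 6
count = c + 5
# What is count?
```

Answer: 11

Derivation:
Trace (tracking count):
c = 6  # -> c = 6
count = c + 5  # -> count = 11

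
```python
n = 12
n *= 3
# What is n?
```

Answer: 36

Derivation:
Trace (tracking n):
n = 12  # -> n = 12
n *= 3  # -> n = 36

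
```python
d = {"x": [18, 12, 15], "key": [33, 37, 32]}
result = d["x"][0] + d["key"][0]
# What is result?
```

Trace (tracking result):
d = {'x': [18, 12, 15], 'key': [33, 37, 32]}  # -> d = {'x': [18, 12, 15], 'key': [33, 37, 32]}
result = d['x'][0] + d['key'][0]  # -> result = 51

Answer: 51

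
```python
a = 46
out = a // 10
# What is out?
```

Trace (tracking out):
a = 46  # -> a = 46
out = a // 10  # -> out = 4

Answer: 4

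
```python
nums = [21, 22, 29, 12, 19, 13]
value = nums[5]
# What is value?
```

Trace (tracking value):
nums = [21, 22, 29, 12, 19, 13]  # -> nums = [21, 22, 29, 12, 19, 13]
value = nums[5]  # -> value = 13

Answer: 13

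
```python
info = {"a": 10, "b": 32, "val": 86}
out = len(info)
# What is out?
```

Answer: 3

Derivation:
Trace (tracking out):
info = {'a': 10, 'b': 32, 'val': 86}  # -> info = {'a': 10, 'b': 32, 'val': 86}
out = len(info)  # -> out = 3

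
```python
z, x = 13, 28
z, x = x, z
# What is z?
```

Trace (tracking z):
z, x = (13, 28)  # -> z = 13, x = 28
z, x = (x, z)  # -> z = 28, x = 13

Answer: 28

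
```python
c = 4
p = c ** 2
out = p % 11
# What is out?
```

Answer: 5

Derivation:
Trace (tracking out):
c = 4  # -> c = 4
p = c ** 2  # -> p = 16
out = p % 11  # -> out = 5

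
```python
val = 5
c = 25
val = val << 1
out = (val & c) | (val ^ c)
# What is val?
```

Answer: 10

Derivation:
Trace (tracking val):
val = 5  # -> val = 5
c = 25  # -> c = 25
val = val << 1  # -> val = 10
out = val & c | val ^ c  # -> out = 27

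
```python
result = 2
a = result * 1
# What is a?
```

Trace (tracking a):
result = 2  # -> result = 2
a = result * 1  # -> a = 2

Answer: 2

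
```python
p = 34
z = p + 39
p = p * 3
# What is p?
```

Trace (tracking p):
p = 34  # -> p = 34
z = p + 39  # -> z = 73
p = p * 3  # -> p = 102

Answer: 102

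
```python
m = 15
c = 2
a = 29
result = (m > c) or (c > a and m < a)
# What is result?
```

Trace (tracking result):
m = 15  # -> m = 15
c = 2  # -> c = 2
a = 29  # -> a = 29
result = m > c or (c > a and m < a)  # -> result = True

Answer: True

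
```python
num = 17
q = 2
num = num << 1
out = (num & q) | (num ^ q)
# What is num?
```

Answer: 34

Derivation:
Trace (tracking num):
num = 17  # -> num = 17
q = 2  # -> q = 2
num = num << 1  # -> num = 34
out = num & q | num ^ q  # -> out = 34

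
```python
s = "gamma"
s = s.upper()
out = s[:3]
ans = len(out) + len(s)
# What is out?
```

Answer: 'GAM'

Derivation:
Trace (tracking out):
s = 'gamma'  # -> s = 'gamma'
s = s.upper()  # -> s = 'GAMMA'
out = s[:3]  # -> out = 'GAM'
ans = len(out) + len(s)  # -> ans = 8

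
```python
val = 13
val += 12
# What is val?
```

Trace (tracking val):
val = 13  # -> val = 13
val += 12  # -> val = 25

Answer: 25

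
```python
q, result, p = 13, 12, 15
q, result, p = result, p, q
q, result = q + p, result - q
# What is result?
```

Trace (tracking result):
q, result, p = (13, 12, 15)  # -> q = 13, result = 12, p = 15
q, result, p = (result, p, q)  # -> q = 12, result = 15, p = 13
q, result = (q + p, result - q)  # -> q = 25, result = 3

Answer: 3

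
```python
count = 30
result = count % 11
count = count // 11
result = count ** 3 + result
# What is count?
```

Trace (tracking count):
count = 30  # -> count = 30
result = count % 11  # -> result = 8
count = count // 11  # -> count = 2
result = count ** 3 + result  # -> result = 16

Answer: 2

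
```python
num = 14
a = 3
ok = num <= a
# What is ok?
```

Trace (tracking ok):
num = 14  # -> num = 14
a = 3  # -> a = 3
ok = num <= a  # -> ok = False

Answer: False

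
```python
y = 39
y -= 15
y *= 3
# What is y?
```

Trace (tracking y):
y = 39  # -> y = 39
y -= 15  # -> y = 24
y *= 3  # -> y = 72

Answer: 72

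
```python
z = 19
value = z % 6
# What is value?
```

Answer: 1

Derivation:
Trace (tracking value):
z = 19  # -> z = 19
value = z % 6  # -> value = 1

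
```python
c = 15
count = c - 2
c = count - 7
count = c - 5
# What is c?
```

Answer: 6

Derivation:
Trace (tracking c):
c = 15  # -> c = 15
count = c - 2  # -> count = 13
c = count - 7  # -> c = 6
count = c - 5  # -> count = 1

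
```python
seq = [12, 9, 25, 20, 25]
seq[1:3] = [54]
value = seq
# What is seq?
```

Answer: [12, 54, 20, 25]

Derivation:
Trace (tracking seq):
seq = [12, 9, 25, 20, 25]  # -> seq = [12, 9, 25, 20, 25]
seq[1:3] = [54]  # -> seq = [12, 54, 20, 25]
value = seq  # -> value = [12, 54, 20, 25]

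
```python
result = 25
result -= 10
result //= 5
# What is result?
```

Trace (tracking result):
result = 25  # -> result = 25
result -= 10  # -> result = 15
result //= 5  # -> result = 3

Answer: 3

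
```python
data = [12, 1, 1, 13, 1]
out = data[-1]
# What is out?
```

Trace (tracking out):
data = [12, 1, 1, 13, 1]  # -> data = [12, 1, 1, 13, 1]
out = data[-1]  # -> out = 1

Answer: 1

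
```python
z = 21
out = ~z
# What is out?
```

Trace (tracking out):
z = 21  # -> z = 21
out = ~z  # -> out = -22

Answer: -22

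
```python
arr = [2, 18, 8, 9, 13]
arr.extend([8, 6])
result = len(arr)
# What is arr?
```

Answer: [2, 18, 8, 9, 13, 8, 6]

Derivation:
Trace (tracking arr):
arr = [2, 18, 8, 9, 13]  # -> arr = [2, 18, 8, 9, 13]
arr.extend([8, 6])  # -> arr = [2, 18, 8, 9, 13, 8, 6]
result = len(arr)  # -> result = 7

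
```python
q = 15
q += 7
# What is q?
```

Answer: 22

Derivation:
Trace (tracking q):
q = 15  # -> q = 15
q += 7  # -> q = 22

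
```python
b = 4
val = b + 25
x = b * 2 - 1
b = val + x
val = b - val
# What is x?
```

Answer: 7

Derivation:
Trace (tracking x):
b = 4  # -> b = 4
val = b + 25  # -> val = 29
x = b * 2 - 1  # -> x = 7
b = val + x  # -> b = 36
val = b - val  # -> val = 7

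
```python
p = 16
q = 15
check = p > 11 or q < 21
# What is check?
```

Trace (tracking check):
p = 16  # -> p = 16
q = 15  # -> q = 15
check = p > 11 or q < 21  # -> check = True

Answer: True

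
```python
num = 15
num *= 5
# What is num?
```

Answer: 75

Derivation:
Trace (tracking num):
num = 15  # -> num = 15
num *= 5  # -> num = 75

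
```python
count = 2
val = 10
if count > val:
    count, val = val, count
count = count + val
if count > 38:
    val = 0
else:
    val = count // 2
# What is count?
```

Answer: 12

Derivation:
Trace (tracking count):
count = 2  # -> count = 2
val = 10  # -> val = 10
if count > val:  # condition is False
count = count + val  # -> count = 12
if count > 38:  # condition is False
else:
    val = count // 2  # -> val = 6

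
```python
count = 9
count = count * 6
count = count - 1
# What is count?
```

Trace (tracking count):
count = 9  # -> count = 9
count = count * 6  # -> count = 54
count = count - 1  # -> count = 53

Answer: 53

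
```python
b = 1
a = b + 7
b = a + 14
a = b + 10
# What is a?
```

Trace (tracking a):
b = 1  # -> b = 1
a = b + 7  # -> a = 8
b = a + 14  # -> b = 22
a = b + 10  # -> a = 32

Answer: 32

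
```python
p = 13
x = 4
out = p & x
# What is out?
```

Answer: 4

Derivation:
Trace (tracking out):
p = 13  # -> p = 13
x = 4  # -> x = 4
out = p & x  # -> out = 4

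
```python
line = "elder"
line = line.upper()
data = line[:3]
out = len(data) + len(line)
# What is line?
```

Answer: 'ELDER'

Derivation:
Trace (tracking line):
line = 'elder'  # -> line = 'elder'
line = line.upper()  # -> line = 'ELDER'
data = line[:3]  # -> data = 'ELD'
out = len(data) + len(line)  # -> out = 8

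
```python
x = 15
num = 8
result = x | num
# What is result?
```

Trace (tracking result):
x = 15  # -> x = 15
num = 8  # -> num = 8
result = x | num  # -> result = 15

Answer: 15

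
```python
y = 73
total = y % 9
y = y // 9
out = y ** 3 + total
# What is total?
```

Trace (tracking total):
y = 73  # -> y = 73
total = y % 9  # -> total = 1
y = y // 9  # -> y = 8
out = y ** 3 + total  # -> out = 513

Answer: 1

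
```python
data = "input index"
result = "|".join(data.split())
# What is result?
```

Trace (tracking result):
data = 'input index'  # -> data = 'input index'
result = '|'.join(data.split())  # -> result = 'input|index'

Answer: 'input|index'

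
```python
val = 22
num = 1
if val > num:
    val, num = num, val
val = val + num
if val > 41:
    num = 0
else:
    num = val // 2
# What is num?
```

Answer: 11

Derivation:
Trace (tracking num):
val = 22  # -> val = 22
num = 1  # -> num = 1
if val > num:  # condition is True
    val, num = (num, val)  # -> val = 1, num = 22
val = val + num  # -> val = 23
if val > 41:  # condition is False
else:
    num = val // 2  # -> num = 11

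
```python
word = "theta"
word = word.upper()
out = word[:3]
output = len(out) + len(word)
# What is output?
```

Trace (tracking output):
word = 'theta'  # -> word = 'theta'
word = word.upper()  # -> word = 'THETA'
out = word[:3]  # -> out = 'THE'
output = len(out) + len(word)  # -> output = 8

Answer: 8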